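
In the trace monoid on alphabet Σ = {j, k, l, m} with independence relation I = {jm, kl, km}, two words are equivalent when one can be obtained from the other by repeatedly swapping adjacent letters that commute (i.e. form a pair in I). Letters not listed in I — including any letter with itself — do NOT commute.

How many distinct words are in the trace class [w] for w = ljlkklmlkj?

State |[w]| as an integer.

drop 0:l onto floor
drop 1:j onto {0:l}
drop 2:l onto {1:j}
drop 3:k onto {1:j}
drop 4:k onto {3:k}
drop 5:l onto {2:l}
drop 6:m onto {5:l}
drop 7:l onto {6:m}
drop 8:k onto {4:k}
drop 9:j onto {7:l, 8:k}
ground layer = {0:l}
drop-orders for the pieces not yet dropped (sum over which currently-grounded one goes next):
  1 to go: {9} 1
  2 to go: {7,9} 1  {8,9} 1
  3 to go: {4,8,9} 1  {6,7,9} 1  {7,8,9} 2
  4 to go: {3,4,8,9} 1  {4,7,8,9} 3  {5,6,7,9} 1  {6,7,8,9} 3
  5 to go: {2,5,6,7,9} 1  {3,4,7,8,9} 4  {4,6,7,8,9} 6  {5,6,7,8,9} 4
  6 to go: {2,5,6,7,8,9} 5  {3,4,6,7,8,9} 10  {4,5,6,7,8,9} 10
  7 to go: {2,4,5,6,7,8,9} 15  {3,4,5,6,7,8,9} 20
  8 to go: {2,3,4,5,6,7,8,9} 35
  if 0:l drops first: 35 orders

35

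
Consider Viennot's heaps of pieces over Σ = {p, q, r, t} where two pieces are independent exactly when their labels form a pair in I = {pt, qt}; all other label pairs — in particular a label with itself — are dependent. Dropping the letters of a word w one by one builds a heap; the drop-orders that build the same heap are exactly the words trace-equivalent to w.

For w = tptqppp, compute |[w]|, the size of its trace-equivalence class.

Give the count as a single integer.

21

#0=t has no predecessor
#1=p has no predecessor
#2=t depends on [0:t]
#3=q depends on [1:p]
#4=p depends on [3:q]
#5=p depends on [4:p]
#6=p depends on [5:p]
sources: [0:t, 1:p]
N(rest) = Σ N(rest − s) over sources s of rest; N(one piece) = 1:
  size 1 → [2]=1  [6]=1
  size 2 → [0,2]=1  [2,6]=2  [5,6]=1
  size 3 → [0,2,6]=3  [2,5,6]=3  [4,5,6]=1
  size 4 → [0,2,5,6]=6  [2,4,5,6]=4  [3,4,5,6]=1
  size 5 → [0,2,4,5,6]=10  [1,3,4,5,6]=1  [2,3,4,5,6]=5
  first=0(t) contributes 6
  first=1(p) contributes 15
|[w]| = 21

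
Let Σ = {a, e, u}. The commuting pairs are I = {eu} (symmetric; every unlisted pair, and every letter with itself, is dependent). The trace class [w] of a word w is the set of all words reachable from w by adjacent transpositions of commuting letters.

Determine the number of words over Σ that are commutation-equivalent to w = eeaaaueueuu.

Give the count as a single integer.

15

0(e) covers ∅
1(e) covers 0:e
2(a) covers 1:e
3(a) covers 2:a
4(a) covers 3:a
5(u) covers 4:a
6(e) covers 4:a
7(u) covers 5:u
8(e) covers 6:e
9(u) covers 7:u
10(u) covers 9:u
floor of heap: 0:e
completions by unplaced set U, small U first (add the entries for U minus each lowest piece of U):
  |U|=1: {8}:1  {10}:1
  |U|=2: {6,8}:1  {8,10}:2  {9,10}:1
  |U|=3: {6,8,10}:3  {7,9,10}:1  {8,9,10}:3
  |U|=4: {5,7,9,10}:1  {6,8,9,10}:6  {7,8,9,10}:4
  |U|=5: {5,7,8,9,10}:5  {6,7,8,9,10}:10
  |U|=6: {5,6,7,8,9,10}:15
  |U|=7: {4,5,6,7,8,9,10}:15
  |U|=8: {3,4,5,6,7,8,9,10}:15
  |U|=9: {2,3,4,5,6,7,8,9,10}:15
  start at 0(e): 15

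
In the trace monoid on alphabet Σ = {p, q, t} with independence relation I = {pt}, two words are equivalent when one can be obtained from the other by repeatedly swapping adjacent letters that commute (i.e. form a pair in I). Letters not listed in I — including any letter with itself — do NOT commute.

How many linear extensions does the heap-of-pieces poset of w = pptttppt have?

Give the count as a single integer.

70

drop 0:p onto floor
drop 1:p onto {0:p}
drop 2:t onto floor
drop 3:t onto {2:t}
drop 4:t onto {3:t}
drop 5:p onto {1:p}
drop 6:p onto {5:p}
drop 7:t onto {4:t}
ground layer = {0:p, 2:t}
drop-orders for the pieces not yet dropped (sum over which currently-grounded one goes next):
  1 to go: {6} 1  {7} 1
  2 to go: {4,7} 1  {5,6} 1  {6,7} 2
  3 to go: {1,5,6} 1  {3,4,7} 1  {4,6,7} 3  {5,6,7} 3
  4 to go: {0,1,5,6} 1  {1,5,6,7} 4  {2,3,4,7} 1  {3,4,6,7} 4  {4,5,6,7} 6
  5 to go: {0,1,5,6,7} 5  {1,4,5,6,7} 10  {2,3,4,6,7} 5  {3,4,5,6,7} 10
  6 to go: {0,1,4,5,6,7} 15  {1,3,4,5,6,7} 20  {2,3,4,5,6,7} 15
  if 0:p drops first: 35 orders
  if 2:t drops first: 35 orders
heap linearizations: 70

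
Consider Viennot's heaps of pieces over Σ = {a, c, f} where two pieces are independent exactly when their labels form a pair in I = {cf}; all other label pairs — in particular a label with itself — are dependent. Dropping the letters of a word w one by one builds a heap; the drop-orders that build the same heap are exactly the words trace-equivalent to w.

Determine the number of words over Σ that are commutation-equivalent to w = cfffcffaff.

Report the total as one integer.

0(c) covers ∅
1(f) covers ∅
2(f) covers 1:f
3(f) covers 2:f
4(c) covers 0:c
5(f) covers 3:f
6(f) covers 5:f
7(a) covers 4:c, 6:f
8(f) covers 7:a
9(f) covers 8:f
floor of heap: 0:c, 1:f
completions by unplaced set U, small U first (add the entries for U minus each lowest piece of U):
  |U|=1: {9}:1
  |U|=2: {8,9}:1
  |U|=3: {7,8,9}:1
  |U|=4: {4,7,8,9}:1  {6,7,8,9}:1
  |U|=5: {0,4,7,8,9}:1  {4,6,7,8,9}:2  {5,6,7,8,9}:1
  |U|=6: {0,4,6,7,8,9}:3  {3,5,6,7,8,9}:1  {4,5,6,7,8,9}:3
  |U|=7: {0,4,5,6,7,8,9}:6  {2,3,5,6,7,8,9}:1  {3,4,5,6,7,8,9}:4
  |U|=8: {0,3,4,5,6,7,8,9}:10  {1,2,3,5,6,7,8,9}:1  {2,3,4,5,6,7,8,9}:5
  start at 0(c): 6
  start at 1(f): 15
sum over floor = 21

21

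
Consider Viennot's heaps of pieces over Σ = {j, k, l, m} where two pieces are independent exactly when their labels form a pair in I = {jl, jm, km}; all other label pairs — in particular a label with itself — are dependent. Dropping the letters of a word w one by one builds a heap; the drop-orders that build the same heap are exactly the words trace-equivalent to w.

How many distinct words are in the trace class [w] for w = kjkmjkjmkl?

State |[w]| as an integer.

#0=k has no predecessor
#1=j depends on [0:k]
#2=k depends on [1:j]
#3=m has no predecessor
#4=j depends on [2:k]
#5=k depends on [4:j]
#6=j depends on [5:k]
#7=m depends on [3:m]
#8=k depends on [6:j]
#9=l depends on [7:m, 8:k]
sources: [0:k, 3:m]
N(rest) = Σ N(rest − s) over sources s of rest; N(one piece) = 1:
  size 1 → [9]=1
  size 2 → [7,9]=1  [8,9]=1
  size 3 → [3,7,9]=1  [6,8,9]=1  [7,8,9]=2
  size 4 → [3,7,8,9]=3  [5,6,8,9]=1  [6,7,8,9]=3
  size 5 → [3,6,7,8,9]=6  [4,5,6,8,9]=1  [5,6,7,8,9]=4
  size 6 → [2,4,5,6,8,9]=1  [3,5,6,7,8,9]=10  [4,5,6,7,8,9]=5
  size 7 → [1,2,4,5,6,8,9]=1  [2,4,5,6,7,8,9]=6  [3,4,5,6,7,8,9]=15
  size 8 → [0,1,2,4,5,6,8,9]=1  [1,2,4,5,6,7,8,9]=7  [2,3,4,5,6,7,8,9]=21
  first=0(k) contributes 28
  first=3(m) contributes 8
|[w]| = 36

36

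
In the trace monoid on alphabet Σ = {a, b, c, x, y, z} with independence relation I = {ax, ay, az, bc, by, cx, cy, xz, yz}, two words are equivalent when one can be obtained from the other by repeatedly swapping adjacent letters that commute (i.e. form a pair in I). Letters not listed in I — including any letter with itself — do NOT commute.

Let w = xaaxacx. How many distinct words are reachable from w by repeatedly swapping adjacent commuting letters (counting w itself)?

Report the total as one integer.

35

#0=x has no predecessor
#1=a has no predecessor
#2=a depends on [1:a]
#3=x depends on [0:x]
#4=a depends on [2:a]
#5=c depends on [4:a]
#6=x depends on [3:x]
sources: [0:x, 1:a]
N(rest) = Σ N(rest − s) over sources s of rest; N(one piece) = 1:
  size 1 → [5]=1  [6]=1
  size 2 → [3,6]=1  [4,5]=1  [5,6]=2
  size 3 → [0,3,6]=1  [2,4,5]=1  [3,5,6]=3  [4,5,6]=3
  size 4 → [0,3,5,6]=4  [1,2,4,5]=1  [2,4,5,6]=4  [3,4,5,6]=6
  size 5 → [0,3,4,5,6]=10  [1,2,4,5,6]=5  [2,3,4,5,6]=10
  first=0(x) contributes 15
  first=1(a) contributes 20
|[w]| = 35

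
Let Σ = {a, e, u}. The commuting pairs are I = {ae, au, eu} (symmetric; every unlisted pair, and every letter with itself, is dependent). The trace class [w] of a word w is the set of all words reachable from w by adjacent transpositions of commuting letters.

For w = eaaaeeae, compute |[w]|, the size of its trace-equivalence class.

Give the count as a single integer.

70

piece 0:e — minimal
piece 1:a — minimal
piece 2:a rests on {1:a}
piece 3:a rests on {2:a}
piece 4:e rests on {0:e}
piece 5:e rests on {4:e}
piece 6:a rests on {3:a}
piece 7:e rests on {5:e}
minimal pieces: {0:e, 1:a}
ways to finish when only these pieces remain (= sum over removing one remaining piece with nothing left below it):
  1 left: {6}→1  {7}→1
  2 left: {3,6}→1  {5,7}→1  {6,7}→2
  3 left: {2,3,6}→1  {3,6,7}→3  {4,5,7}→1  {5,6,7}→3
  4 left: {0,4,5,7}→1  {1,2,3,6}→1  {2,3,6,7}→4  {3,5,6,7}→6  {4,5,6,7}→4
  5 left: {0,4,5,6,7}→5  {1,2,3,6,7}→5  {2,3,5,6,7}→10  {3,4,5,6,7}→10
  6 left: {0,3,4,5,6,7}→15  {1,2,3,5,6,7}→15  {2,3,4,5,6,7}→20
  placing 0:e first → 35 extensions
  placing 1:a first → 35 extensions
total linear extensions = 70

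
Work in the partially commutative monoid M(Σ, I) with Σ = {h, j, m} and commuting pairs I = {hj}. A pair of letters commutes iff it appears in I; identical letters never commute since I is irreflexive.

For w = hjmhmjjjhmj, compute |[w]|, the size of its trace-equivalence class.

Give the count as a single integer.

#0=h has no predecessor
#1=j has no predecessor
#2=m depends on [0:h, 1:j]
#3=h depends on [2:m]
#4=m depends on [3:h]
#5=j depends on [4:m]
#6=j depends on [5:j]
#7=j depends on [6:j]
#8=h depends on [4:m]
#9=m depends on [7:j, 8:h]
#10=j depends on [9:m]
sources: [0:h, 1:j]
N(rest) = Σ N(rest − s) over sources s of rest; N(one piece) = 1:
  size 1 → [10]=1
  size 2 → [9,10]=1
  size 3 → [7,9,10]=1  [8,9,10]=1
  size 4 → [6,7,9,10]=1  [7,8,9,10]=2
  size 5 → [5,6,7,9,10]=1  [6,7,8,9,10]=3
  size 6 → [5,6,7,8,9,10]=4
  size 7 → [4,5,6,7,8,9,10]=4
  size 8 → [3,4,5,6,7,8,9,10]=4
  size 9 → [2,3,4,5,6,7,8,9,10]=4
  first=0(h) contributes 4
  first=1(j) contributes 4
|[w]| = 8

8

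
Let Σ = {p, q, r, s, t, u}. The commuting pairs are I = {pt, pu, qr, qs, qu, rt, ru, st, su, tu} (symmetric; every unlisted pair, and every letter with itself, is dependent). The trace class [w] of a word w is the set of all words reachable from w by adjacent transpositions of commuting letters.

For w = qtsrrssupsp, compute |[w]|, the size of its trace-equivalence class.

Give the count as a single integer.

429

0(q) covers ∅
1(t) covers 0:q
2(s) covers ∅
3(r) covers 2:s
4(r) covers 3:r
5(s) covers 4:r
6(s) covers 5:s
7(u) covers ∅
8(p) covers 0:q, 6:s
9(s) covers 8:p
10(p) covers 9:s
floor of heap: 0:q, 2:s, 7:u
completions by unplaced set U, small U first (add the entries for U minus each lowest piece of U):
  |U|=1: {1}:1  {7}:1  {10}:1
  |U|=2: {1,7}:2  {1,10}:2  {7,10}:2  {9,10}:1
  |U|=3: {1,7,10}:6  {1,9,10}:3  {7,9,10}:3  {8,9,10}:1
  |U|=4: {1,7,9,10}:12  {1,8,9,10}:4  {6,8,9,10}:1  {7,8,9,10}:4
  |U|=5: {0,1,8,9,10}:4  {1,6,8,9,10}:5  {1,7,8,9,10}:20  {5,6,8,9,10}:1  {6,7,8,9,10}:5
  |U|=6: {0,1,6,8,9,10}:9  {0,1,7,8,9,10}:24  {1,5,6,8,9,10}:6  {1,6,7,8,9,10}:30  {4,5,6,8,9,10}:1  {5,6,7,8,9,10}:6
  |U|=7: {0,1,5,6,8,9,10}:15  {0,1,6,7,8,9,10}:63  {1,4,5,6,8,9,10}:7  {1,5,6,7,8,9,10}:42  {3,4,5,6,8,9,10}:1  {4,5,6,7,8,9,10}:7
  |U|=8: {0,1,4,5,6,8,9,10}:22  {0,1,5,6,7,8,9,10}:120  {1,3,4,5,6,8,9,10}:8  {1,4,5,6,7,8,9,10}:56  {2,3,4,5,6,8,9,10}:1  {3,4,5,6,7,8,9,10}:8
  |U|=9: {0,1,3,4,5,6,8,9,10}:30  {0,1,4,5,6,7,8,9,10}:198  {1,2,3,4,5,6,8,9,10}:9  {1,3,4,5,6,7,8,9,10}:72  {2,3,4,5,6,7,8,9,10}:9
  start at 0(q): 90
  start at 2(s): 300
  start at 7(u): 39
sum over floor = 429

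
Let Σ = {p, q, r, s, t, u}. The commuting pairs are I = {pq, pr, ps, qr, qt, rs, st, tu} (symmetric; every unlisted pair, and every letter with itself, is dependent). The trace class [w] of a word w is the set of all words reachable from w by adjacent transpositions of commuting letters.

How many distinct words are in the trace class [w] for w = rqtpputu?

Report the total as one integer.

drop 0:r onto floor
drop 1:q onto floor
drop 2:t onto {0:r}
drop 3:p onto {2:t}
drop 4:p onto {3:p}
drop 5:u onto {1:q, 4:p}
drop 6:t onto {4:p}
drop 7:u onto {5:u}
ground layer = {0:r, 1:q}
drop-orders for the pieces not yet dropped (sum over which currently-grounded one goes next):
  1 to go: {6} 1  {7} 1
  2 to go: {5,7} 1  {6,7} 2
  3 to go: {1,5,7} 1  {5,6,7} 3
  4 to go: {1,5,6,7} 4  {4,5,6,7} 3
  5 to go: {1,4,5,6,7} 7  {3,4,5,6,7} 3
  6 to go: {1,3,4,5,6,7} 10  {2,3,4,5,6,7} 3
  if 0:r drops first: 13 orders
  if 1:q drops first: 3 orders
heap linearizations: 16

16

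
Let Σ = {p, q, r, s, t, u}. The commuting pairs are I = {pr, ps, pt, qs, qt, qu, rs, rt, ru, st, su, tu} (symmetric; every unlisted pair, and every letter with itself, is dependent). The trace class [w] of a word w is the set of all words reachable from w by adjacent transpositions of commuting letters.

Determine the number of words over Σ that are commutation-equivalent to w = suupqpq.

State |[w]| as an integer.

0(s) covers ∅
1(u) covers ∅
2(u) covers 1:u
3(p) covers 2:u
4(q) covers 3:p
5(p) covers 4:q
6(q) covers 5:p
floor of heap: 0:s, 1:u
completions by unplaced set U, small U first (add the entries for U minus each lowest piece of U):
  |U|=1: {0}:1  {6}:1
  |U|=2: {0,6}:2  {5,6}:1
  |U|=3: {0,5,6}:3  {4,5,6}:1
  |U|=4: {0,4,5,6}:4  {3,4,5,6}:1
  |U|=5: {0,3,4,5,6}:5  {2,3,4,5,6}:1
  start at 0(s): 1
  start at 1(u): 6
sum over floor = 7

7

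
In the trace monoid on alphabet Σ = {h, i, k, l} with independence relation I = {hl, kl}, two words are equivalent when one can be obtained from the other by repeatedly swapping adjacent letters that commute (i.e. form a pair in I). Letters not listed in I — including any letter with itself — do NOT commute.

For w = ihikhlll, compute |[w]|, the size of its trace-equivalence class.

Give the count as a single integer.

10

drop 0:i onto floor
drop 1:h onto {0:i}
drop 2:i onto {1:h}
drop 3:k onto {2:i}
drop 4:h onto {3:k}
drop 5:l onto {2:i}
drop 6:l onto {5:l}
drop 7:l onto {6:l}
ground layer = {0:i}
drop-orders for the pieces not yet dropped (sum over which currently-grounded one goes next):
  1 to go: {4} 1  {7} 1
  2 to go: {3,4} 1  {4,7} 2  {6,7} 1
  3 to go: {3,4,7} 3  {4,6,7} 3  {5,6,7} 1
  4 to go: {3,4,6,7} 6  {4,5,6,7} 4
  5 to go: {3,4,5,6,7} 10
  6 to go: {2,3,4,5,6,7} 10
  if 0:i drops first: 10 orders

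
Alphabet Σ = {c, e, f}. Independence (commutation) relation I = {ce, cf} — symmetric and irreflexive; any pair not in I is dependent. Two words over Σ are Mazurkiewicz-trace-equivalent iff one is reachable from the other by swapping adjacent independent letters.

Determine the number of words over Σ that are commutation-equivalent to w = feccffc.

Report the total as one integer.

drop 0:f onto floor
drop 1:e onto {0:f}
drop 2:c onto floor
drop 3:c onto {2:c}
drop 4:f onto {1:e}
drop 5:f onto {4:f}
drop 6:c onto {3:c}
ground layer = {0:f, 2:c}
drop-orders for the pieces not yet dropped (sum over which currently-grounded one goes next):
  1 to go: {5} 1  {6} 1
  2 to go: {3,6} 1  {4,5} 1  {5,6} 2
  3 to go: {1,4,5} 1  {2,3,6} 1  {3,5,6} 3  {4,5,6} 3
  4 to go: {0,1,4,5} 1  {1,4,5,6} 4  {2,3,5,6} 4  {3,4,5,6} 6
  5 to go: {0,1,4,5,6} 5  {1,3,4,5,6} 10  {2,3,4,5,6} 10
  if 0:f drops first: 20 orders
  if 2:c drops first: 15 orders
heap linearizations: 35

35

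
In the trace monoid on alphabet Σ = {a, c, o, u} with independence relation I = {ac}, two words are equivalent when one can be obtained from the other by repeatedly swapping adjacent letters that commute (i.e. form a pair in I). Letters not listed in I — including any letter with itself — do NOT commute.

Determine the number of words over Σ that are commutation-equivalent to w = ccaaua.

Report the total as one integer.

6

#0=c has no predecessor
#1=c depends on [0:c]
#2=a has no predecessor
#3=a depends on [2:a]
#4=u depends on [1:c, 3:a]
#5=a depends on [4:u]
sources: [0:c, 2:a]
N(rest) = Σ N(rest − s) over sources s of rest; N(one piece) = 1:
  size 1 → [5]=1
  size 2 → [4,5]=1
  size 3 → [1,4,5]=1  [3,4,5]=1
  size 4 → [0,1,4,5]=1  [1,3,4,5]=2  [2,3,4,5]=1
  first=0(c) contributes 3
  first=2(a) contributes 3
|[w]| = 6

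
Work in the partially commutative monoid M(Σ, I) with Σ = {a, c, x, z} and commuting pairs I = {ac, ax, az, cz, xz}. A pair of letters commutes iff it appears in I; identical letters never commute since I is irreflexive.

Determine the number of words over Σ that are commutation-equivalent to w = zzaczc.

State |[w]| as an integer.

60

0(z) covers ∅
1(z) covers 0:z
2(a) covers ∅
3(c) covers ∅
4(z) covers 1:z
5(c) covers 3:c
floor of heap: 0:z, 2:a, 3:c
completions by unplaced set U, small U first (add the entries for U minus each lowest piece of U):
  |U|=1: {2}:1  {4}:1  {5}:1
  |U|=2: {1,4}:1  {2,4}:2  {2,5}:2  {3,5}:1  {4,5}:2
  |U|=3: {0,1,4}:1  {1,2,4}:3  {1,4,5}:3  {2,3,5}:3  {2,4,5}:6  {3,4,5}:3
  |U|=4: {0,1,2,4}:4  {0,1,4,5}:4  {1,2,4,5}:12  {1,3,4,5}:6  {2,3,4,5}:12
  start at 0(z): 30
  start at 2(a): 10
  start at 3(c): 20
sum over floor = 60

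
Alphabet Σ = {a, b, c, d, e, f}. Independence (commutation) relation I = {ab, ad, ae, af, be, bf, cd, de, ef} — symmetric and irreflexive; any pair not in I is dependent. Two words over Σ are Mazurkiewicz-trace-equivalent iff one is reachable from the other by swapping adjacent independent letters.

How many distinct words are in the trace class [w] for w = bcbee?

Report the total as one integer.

0(b) covers ∅
1(c) covers 0:b
2(b) covers 1:c
3(e) covers 1:c
4(e) covers 3:e
floor of heap: 0:b
completions by unplaced set U, small U first (add the entries for U minus each lowest piece of U):
  |U|=1: {2}:1  {4}:1
  |U|=2: {2,4}:2  {3,4}:1
  |U|=3: {2,3,4}:3
  start at 0(b): 3

3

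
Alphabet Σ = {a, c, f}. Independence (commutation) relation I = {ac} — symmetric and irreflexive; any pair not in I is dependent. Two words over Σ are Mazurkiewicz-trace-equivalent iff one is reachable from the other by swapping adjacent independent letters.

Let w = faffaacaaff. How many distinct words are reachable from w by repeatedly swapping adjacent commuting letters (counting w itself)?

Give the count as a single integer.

piece 0:f — minimal
piece 1:a rests on {0:f}
piece 2:f rests on {1:a}
piece 3:f rests on {2:f}
piece 4:a rests on {3:f}
piece 5:a rests on {4:a}
piece 6:c rests on {3:f}
piece 7:a rests on {5:a}
piece 8:a rests on {7:a}
piece 9:f rests on {6:c, 8:a}
piece 10:f rests on {9:f}
minimal pieces: {0:f}
ways to finish when only these pieces remain (= sum over removing one remaining piece with nothing left below it):
  1 left: {10}→1
  2 left: {9,10}→1
  3 left: {6,9,10}→1  {8,9,10}→1
  4 left: {6,8,9,10}→2  {7,8,9,10}→1
  5 left: {5,7,8,9,10}→1  {6,7,8,9,10}→3
  6 left: {4,5,7,8,9,10}→1  {5,6,7,8,9,10}→4
  7 left: {4,5,6,7,8,9,10}→5
  8 left: {3,4,5,6,7,8,9,10}→5
  9 left: {2,3,4,5,6,7,8,9,10}→5
  placing 0:f first → 5 extensions

5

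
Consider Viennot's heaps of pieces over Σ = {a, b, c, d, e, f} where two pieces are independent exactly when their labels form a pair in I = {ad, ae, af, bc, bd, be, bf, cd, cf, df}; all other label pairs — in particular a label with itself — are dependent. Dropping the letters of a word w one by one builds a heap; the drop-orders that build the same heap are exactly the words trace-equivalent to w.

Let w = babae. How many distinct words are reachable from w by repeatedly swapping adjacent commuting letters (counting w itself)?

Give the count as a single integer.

drop 0:b onto floor
drop 1:a onto {0:b}
drop 2:b onto {1:a}
drop 3:a onto {2:b}
drop 4:e onto floor
ground layer = {0:b, 4:e}
drop-orders for the pieces not yet dropped (sum over which currently-grounded one goes next):
  1 to go: {3} 1  {4} 1
  2 to go: {2,3} 1  {3,4} 2
  3 to go: {1,2,3} 1  {2,3,4} 3
  if 0:b drops first: 4 orders
  if 4:e drops first: 1 orders
heap linearizations: 5

5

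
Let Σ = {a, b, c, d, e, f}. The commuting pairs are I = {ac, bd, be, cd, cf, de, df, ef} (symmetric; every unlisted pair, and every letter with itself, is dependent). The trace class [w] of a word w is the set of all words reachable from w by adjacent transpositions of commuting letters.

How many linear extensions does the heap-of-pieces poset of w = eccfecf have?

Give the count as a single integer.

#0=e has no predecessor
#1=c depends on [0:e]
#2=c depends on [1:c]
#3=f has no predecessor
#4=e depends on [2:c]
#5=c depends on [4:e]
#6=f depends on [3:f]
sources: [0:e, 3:f]
N(rest) = Σ N(rest − s) over sources s of rest; N(one piece) = 1:
  size 1 → [5]=1  [6]=1
  size 2 → [3,6]=1  [4,5]=1  [5,6]=2
  size 3 → [2,4,5]=1  [3,5,6]=3  [4,5,6]=3
  size 4 → [1,2,4,5]=1  [2,4,5,6]=4  [3,4,5,6]=6
  size 5 → [0,1,2,4,5]=1  [1,2,4,5,6]=5  [2,3,4,5,6]=10
  first=0(e) contributes 15
  first=3(f) contributes 6
|[w]| = 21

21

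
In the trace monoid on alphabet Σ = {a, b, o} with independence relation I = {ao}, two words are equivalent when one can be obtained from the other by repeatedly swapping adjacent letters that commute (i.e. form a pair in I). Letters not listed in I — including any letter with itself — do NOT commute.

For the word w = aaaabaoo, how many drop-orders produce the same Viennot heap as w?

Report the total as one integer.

0(a) covers ∅
1(a) covers 0:a
2(a) covers 1:a
3(a) covers 2:a
4(b) covers 3:a
5(a) covers 4:b
6(o) covers 4:b
7(o) covers 6:o
floor of heap: 0:a
completions by unplaced set U, small U first (add the entries for U minus each lowest piece of U):
  |U|=1: {5}:1  {7}:1
  |U|=2: {5,7}:2  {6,7}:1
  |U|=3: {5,6,7}:3
  |U|=4: {4,5,6,7}:3
  |U|=5: {3,4,5,6,7}:3
  |U|=6: {2,3,4,5,6,7}:3
  start at 0(a): 3

3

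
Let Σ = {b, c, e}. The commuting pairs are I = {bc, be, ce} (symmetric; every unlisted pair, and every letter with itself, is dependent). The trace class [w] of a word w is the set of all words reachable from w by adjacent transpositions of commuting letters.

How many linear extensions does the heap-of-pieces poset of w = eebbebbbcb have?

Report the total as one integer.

840

piece 0:e — minimal
piece 1:e rests on {0:e}
piece 2:b — minimal
piece 3:b rests on {2:b}
piece 4:e rests on {1:e}
piece 5:b rests on {3:b}
piece 6:b rests on {5:b}
piece 7:b rests on {6:b}
piece 8:c — minimal
piece 9:b rests on {7:b}
minimal pieces: {0:e, 2:b, 8:c}
ways to finish when only these pieces remain (= sum over removing one remaining piece with nothing left below it):
  1 left: {4}→1  {8}→1  {9}→1
  2 left: {1,4}→1  {4,8}→2  {4,9}→2  {7,9}→1  {8,9}→2
  3 left: {0,1,4}→1  {1,4,8}→3  {1,4,9}→3  {4,7,9}→3  {4,8,9}→6  {6,7,9}→1  {7,8,9}→3
  4 left: {0,1,4,8}→4  {0,1,4,9}→4  {1,4,7,9}→6  {1,4,8,9}→12  {4,6,7,9}→4  {4,7,8,9}→12  {5,6,7,9}→1  {6,7,8,9}→4
  5 left: {0,1,4,7,9}→10  {0,1,4,8,9}→20  {1,4,6,7,9}→10  {1,4,7,8,9}→30  {3,5,6,7,9}→1  {4,5,6,7,9}→5  {4,6,7,8,9}→20  {5,6,7,8,9}→5
  6 left: {0,1,4,6,7,9}→20  {0,1,4,7,8,9}→60  {1,4,5,6,7,9}→15  {1,4,6,7,8,9}→60  {2,3,5,6,7,9}→1  {3,4,5,6,7,9}→6  {3,5,6,7,8,9}→6  {4,5,6,7,8,9}→30
  7 left: {0,1,4,5,6,7,9}→35  {0,1,4,6,7,8,9}→140  {1,3,4,5,6,7,9}→21  {1,4,5,6,7,8,9}→105  {2,3,4,5,6,7,9}→7  {2,3,5,6,7,8,9}→7  {3,4,5,6,7,8,9}→42
  8 left: {0,1,3,4,5,6,7,9}→56  {0,1,4,5,6,7,8,9}→280  {1,2,3,4,5,6,7,9}→28  {1,3,4,5,6,7,8,9}→168  {2,3,4,5,6,7,8,9}→56
  placing 0:e first → 252 extensions
  placing 2:b first → 504 extensions
  placing 8:c first → 84 extensions
total linear extensions = 840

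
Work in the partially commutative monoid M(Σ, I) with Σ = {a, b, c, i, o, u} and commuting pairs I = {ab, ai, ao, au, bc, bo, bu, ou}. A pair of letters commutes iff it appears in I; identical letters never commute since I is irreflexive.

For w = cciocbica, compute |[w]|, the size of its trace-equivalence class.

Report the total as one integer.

3

drop 0:c onto floor
drop 1:c onto {0:c}
drop 2:i onto {1:c}
drop 3:o onto {2:i}
drop 4:c onto {3:o}
drop 5:b onto {2:i}
drop 6:i onto {4:c, 5:b}
drop 7:c onto {6:i}
drop 8:a onto {7:c}
ground layer = {0:c}
drop-orders for the pieces not yet dropped (sum over which currently-grounded one goes next):
  1 to go: {8} 1
  2 to go: {7,8} 1
  3 to go: {6,7,8} 1
  4 to go: {4,6,7,8} 1  {5,6,7,8} 1
  5 to go: {3,4,6,7,8} 1  {4,5,6,7,8} 2
  6 to go: {3,4,5,6,7,8} 3
  7 to go: {2,3,4,5,6,7,8} 3
  if 0:c drops first: 3 orders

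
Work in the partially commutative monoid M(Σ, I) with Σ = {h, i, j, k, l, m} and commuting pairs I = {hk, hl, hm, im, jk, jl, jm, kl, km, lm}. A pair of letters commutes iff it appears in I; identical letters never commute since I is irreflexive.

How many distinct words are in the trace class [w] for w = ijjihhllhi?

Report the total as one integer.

10

0(i) covers ∅
1(j) covers 0:i
2(j) covers 1:j
3(i) covers 2:j
4(h) covers 3:i
5(h) covers 4:h
6(l) covers 3:i
7(l) covers 6:l
8(h) covers 5:h
9(i) covers 7:l, 8:h
floor of heap: 0:i
completions by unplaced set U, small U first (add the entries for U minus each lowest piece of U):
  |U|=1: {9}:1
  |U|=2: {7,9}:1  {8,9}:1
  |U|=3: {5,8,9}:1  {6,7,9}:1  {7,8,9}:2
  |U|=4: {4,5,8,9}:1  {5,7,8,9}:3  {6,7,8,9}:3
  |U|=5: {4,5,7,8,9}:4  {5,6,7,8,9}:6
  |U|=6: {4,5,6,7,8,9}:10
  |U|=7: {3,4,5,6,7,8,9}:10
  |U|=8: {2,3,4,5,6,7,8,9}:10
  start at 0(i): 10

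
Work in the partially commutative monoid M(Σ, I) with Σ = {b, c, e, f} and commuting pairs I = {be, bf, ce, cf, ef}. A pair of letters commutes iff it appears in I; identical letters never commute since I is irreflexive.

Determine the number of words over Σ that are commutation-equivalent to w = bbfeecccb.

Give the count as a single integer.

252

#0=b has no predecessor
#1=b depends on [0:b]
#2=f has no predecessor
#3=e has no predecessor
#4=e depends on [3:e]
#5=c depends on [1:b]
#6=c depends on [5:c]
#7=c depends on [6:c]
#8=b depends on [7:c]
sources: [0:b, 2:f, 3:e]
N(rest) = Σ N(rest − s) over sources s of rest; N(one piece) = 1:
  size 1 → [2]=1  [4]=1  [8]=1
  size 2 → [2,4]=2  [2,8]=2  [3,4]=1  [4,8]=2  [7,8]=1
  size 3 → [2,3,4]=3  [2,4,8]=6  [2,7,8]=3  [3,4,8]=3  [4,7,8]=3  [6,7,8]=1
  size 4 → [2,3,4,8]=12  [2,4,7,8]=12  [2,6,7,8]=4  [3,4,7,8]=6  [4,6,7,8]=4  [5,6,7,8]=1
  size 5 → [1,5,6,7,8]=1  [2,3,4,7,8]=30  [2,4,6,7,8]=20  [2,5,6,7,8]=5  [3,4,6,7,8]=10  [4,5,6,7,8]=5
  size 6 → [0,1,5,6,7,8]=1  [1,2,5,6,7,8]=6  [1,4,5,6,7,8]=6  [2,3,4,6,7,8]=60  [2,4,5,6,7,8]=30  [3,4,5,6,7,8]=15
  size 7 → [0,1,2,5,6,7,8]=7  [0,1,4,5,6,7,8]=7  [1,2,4,5,6,7,8]=42  [1,3,4,5,6,7,8]=21  [2,3,4,5,6,7,8]=105
  first=0(b) contributes 168
  first=2(f) contributes 28
  first=3(e) contributes 56
|[w]| = 252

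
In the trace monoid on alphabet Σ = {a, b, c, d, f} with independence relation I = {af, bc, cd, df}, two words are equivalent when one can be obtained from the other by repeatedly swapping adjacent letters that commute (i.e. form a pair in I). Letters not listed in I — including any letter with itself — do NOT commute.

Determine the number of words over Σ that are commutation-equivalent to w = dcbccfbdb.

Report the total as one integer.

10

0(d) covers ∅
1(c) covers ∅
2(b) covers 0:d
3(c) covers 1:c
4(c) covers 3:c
5(f) covers 2:b, 4:c
6(b) covers 5:f
7(d) covers 6:b
8(b) covers 7:d
floor of heap: 0:d, 1:c
completions by unplaced set U, small U first (add the entries for U minus each lowest piece of U):
  |U|=1: {8}:1
  |U|=2: {7,8}:1
  |U|=3: {6,7,8}:1
  |U|=4: {5,6,7,8}:1
  |U|=5: {2,5,6,7,8}:1  {4,5,6,7,8}:1
  |U|=6: {0,2,5,6,7,8}:1  {2,4,5,6,7,8}:2  {3,4,5,6,7,8}:1
  |U|=7: {0,2,4,5,6,7,8}:3  {1,3,4,5,6,7,8}:1  {2,3,4,5,6,7,8}:3
  start at 0(d): 4
  start at 1(c): 6
sum over floor = 10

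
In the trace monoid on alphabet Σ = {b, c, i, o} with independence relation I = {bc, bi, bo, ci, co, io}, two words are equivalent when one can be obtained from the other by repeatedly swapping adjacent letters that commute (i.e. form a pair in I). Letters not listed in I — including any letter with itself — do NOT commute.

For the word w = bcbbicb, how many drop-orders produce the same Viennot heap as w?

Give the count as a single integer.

drop 0:b onto floor
drop 1:c onto floor
drop 2:b onto {0:b}
drop 3:b onto {2:b}
drop 4:i onto floor
drop 5:c onto {1:c}
drop 6:b onto {3:b}
ground layer = {0:b, 1:c, 4:i}
drop-orders for the pieces not yet dropped (sum over which currently-grounded one goes next):
  1 to go: {4} 1  {5} 1  {6} 1
  2 to go: {1,5} 1  {3,6} 1  {4,5} 2  {4,6} 2  {5,6} 2
  3 to go: {1,4,5} 3  {1,5,6} 3  {2,3,6} 1  {3,4,6} 3  {3,5,6} 3  {4,5,6} 6
  4 to go: {0,2,3,6} 1  {1,3,5,6} 6  {1,4,5,6} 12  {2,3,4,6} 4  {2,3,5,6} 4  {3,4,5,6} 12
  5 to go: {0,2,3,4,6} 5  {0,2,3,5,6} 5  {1,2,3,5,6} 10  {1,3,4,5,6} 30  {2,3,4,5,6} 20
  if 0:b drops first: 60 orders
  if 1:c drops first: 30 orders
  if 4:i drops first: 15 orders
heap linearizations: 105

105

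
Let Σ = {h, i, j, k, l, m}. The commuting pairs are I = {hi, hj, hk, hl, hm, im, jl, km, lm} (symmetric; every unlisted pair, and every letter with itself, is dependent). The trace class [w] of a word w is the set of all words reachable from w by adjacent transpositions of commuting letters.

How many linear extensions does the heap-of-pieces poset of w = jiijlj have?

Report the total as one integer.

piece 0:j — minimal
piece 1:i rests on {0:j}
piece 2:i rests on {1:i}
piece 3:j rests on {2:i}
piece 4:l rests on {2:i}
piece 5:j rests on {3:j}
minimal pieces: {0:j}
ways to finish when only these pieces remain (= sum over removing one remaining piece with nothing left below it):
  1 left: {4}→1  {5}→1
  2 left: {3,5}→1  {4,5}→2
  3 left: {3,4,5}→3
  4 left: {2,3,4,5}→3
  placing 0:j first → 3 extensions

3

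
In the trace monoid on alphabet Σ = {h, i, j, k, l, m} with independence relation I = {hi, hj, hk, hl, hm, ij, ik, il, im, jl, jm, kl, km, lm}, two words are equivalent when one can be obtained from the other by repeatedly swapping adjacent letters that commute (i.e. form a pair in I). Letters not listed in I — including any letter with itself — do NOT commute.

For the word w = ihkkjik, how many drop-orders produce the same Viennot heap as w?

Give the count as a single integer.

drop 0:i onto floor
drop 1:h onto floor
drop 2:k onto floor
drop 3:k onto {2:k}
drop 4:j onto {3:k}
drop 5:i onto {0:i}
drop 6:k onto {4:j}
ground layer = {0:i, 1:h, 2:k}
drop-orders for the pieces not yet dropped (sum over which currently-grounded one goes next):
  1 to go: {1} 1  {5} 1  {6} 1
  2 to go: {0,5} 1  {1,5} 2  {1,6} 2  {4,6} 1  {5,6} 2
  3 to go: {0,1,5} 3  {0,5,6} 3  {1,4,6} 3  {1,5,6} 6  {3,4,6} 1  {4,5,6} 3
  4 to go: {0,1,5,6} 12  {0,4,5,6} 6  {1,3,4,6} 4  {1,4,5,6} 12  {2,3,4,6} 1  {3,4,5,6} 4
  5 to go: {0,1,4,5,6} 30  {0,3,4,5,6} 10  {1,2,3,4,6} 5  {1,3,4,5,6} 20  {2,3,4,5,6} 5
  if 0:i drops first: 30 orders
  if 1:h drops first: 15 orders
  if 2:k drops first: 60 orders
heap linearizations: 105

105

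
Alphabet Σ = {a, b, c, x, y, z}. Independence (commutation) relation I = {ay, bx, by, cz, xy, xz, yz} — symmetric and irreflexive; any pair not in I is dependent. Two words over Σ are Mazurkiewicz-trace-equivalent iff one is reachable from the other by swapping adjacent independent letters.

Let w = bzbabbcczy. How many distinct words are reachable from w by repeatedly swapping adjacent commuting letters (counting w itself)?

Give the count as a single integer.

drop 0:b onto floor
drop 1:z onto {0:b}
drop 2:b onto {1:z}
drop 3:a onto {2:b}
drop 4:b onto {3:a}
drop 5:b onto {4:b}
drop 6:c onto {5:b}
drop 7:c onto {6:c}
drop 8:z onto {5:b}
drop 9:y onto {7:c}
ground layer = {0:b}
drop-orders for the pieces not yet dropped (sum over which currently-grounded one goes next):
  1 to go: {8} 1  {9} 1
  2 to go: {7,9} 1  {8,9} 2
  3 to go: {6,7,9} 1  {7,8,9} 3
  4 to go: {6,7,8,9} 4
  5 to go: {5,6,7,8,9} 4
  6 to go: {4,5,6,7,8,9} 4
  7 to go: {3,4,5,6,7,8,9} 4
  8 to go: {2,3,4,5,6,7,8,9} 4
  if 0:b drops first: 4 orders

4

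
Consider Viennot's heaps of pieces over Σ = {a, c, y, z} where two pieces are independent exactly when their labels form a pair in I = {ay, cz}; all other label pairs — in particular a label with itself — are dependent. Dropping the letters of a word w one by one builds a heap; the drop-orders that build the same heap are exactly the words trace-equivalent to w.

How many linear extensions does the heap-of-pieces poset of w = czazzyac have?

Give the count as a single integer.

0(c) covers ∅
1(z) covers ∅
2(a) covers 0:c, 1:z
3(z) covers 2:a
4(z) covers 3:z
5(y) covers 4:z
6(a) covers 4:z
7(c) covers 5:y, 6:a
floor of heap: 0:c, 1:z
completions by unplaced set U, small U first (add the entries for U minus each lowest piece of U):
  |U|=1: {7}:1
  |U|=2: {5,7}:1  {6,7}:1
  |U|=3: {5,6,7}:2
  |U|=4: {4,5,6,7}:2
  |U|=5: {3,4,5,6,7}:2
  |U|=6: {2,3,4,5,6,7}:2
  start at 0(c): 2
  start at 1(z): 2
sum over floor = 4

4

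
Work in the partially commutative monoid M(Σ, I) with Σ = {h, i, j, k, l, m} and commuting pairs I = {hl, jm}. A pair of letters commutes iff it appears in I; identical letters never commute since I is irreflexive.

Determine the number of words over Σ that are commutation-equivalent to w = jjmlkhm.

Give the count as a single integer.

drop 0:j onto floor
drop 1:j onto {0:j}
drop 2:m onto floor
drop 3:l onto {1:j, 2:m}
drop 4:k onto {3:l}
drop 5:h onto {4:k}
drop 6:m onto {5:h}
ground layer = {0:j, 2:m}
drop-orders for the pieces not yet dropped (sum over which currently-grounded one goes next):
  1 to go: {6} 1
  2 to go: {5,6} 1
  3 to go: {4,5,6} 1
  4 to go: {3,4,5,6} 1
  5 to go: {1,3,4,5,6} 1  {2,3,4,5,6} 1
  if 0:j drops first: 2 orders
  if 2:m drops first: 1 orders
heap linearizations: 3

3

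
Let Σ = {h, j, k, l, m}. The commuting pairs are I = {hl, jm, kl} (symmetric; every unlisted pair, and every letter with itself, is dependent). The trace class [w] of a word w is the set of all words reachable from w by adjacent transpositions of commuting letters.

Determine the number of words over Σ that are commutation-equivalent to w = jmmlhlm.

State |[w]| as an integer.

9

piece 0:j — minimal
piece 1:m — minimal
piece 2:m rests on {1:m}
piece 3:l rests on {0:j, 2:m}
piece 4:h rests on {0:j, 2:m}
piece 5:l rests on {3:l}
piece 6:m rests on {4:h, 5:l}
minimal pieces: {0:j, 1:m}
ways to finish when only these pieces remain (= sum over removing one remaining piece with nothing left below it):
  1 left: {6}→1
  2 left: {4,6}→1  {5,6}→1
  3 left: {3,5,6}→1  {4,5,6}→2
  4 left: {3,4,5,6}→3
  5 left: {0,3,4,5,6}→3  {2,3,4,5,6}→3
  placing 0:j first → 3 extensions
  placing 1:m first → 6 extensions
total linear extensions = 9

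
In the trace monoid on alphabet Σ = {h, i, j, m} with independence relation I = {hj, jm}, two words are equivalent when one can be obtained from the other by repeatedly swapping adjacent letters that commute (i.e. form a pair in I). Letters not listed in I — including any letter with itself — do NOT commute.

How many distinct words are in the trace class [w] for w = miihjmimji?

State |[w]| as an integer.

6

drop 0:m onto floor
drop 1:i onto {0:m}
drop 2:i onto {1:i}
drop 3:h onto {2:i}
drop 4:j onto {2:i}
drop 5:m onto {3:h}
drop 6:i onto {4:j, 5:m}
drop 7:m onto {6:i}
drop 8:j onto {6:i}
drop 9:i onto {7:m, 8:j}
ground layer = {0:m}
drop-orders for the pieces not yet dropped (sum over which currently-grounded one goes next):
  1 to go: {9} 1
  2 to go: {7,9} 1  {8,9} 1
  3 to go: {7,8,9} 2
  4 to go: {6,7,8,9} 2
  5 to go: {4,6,7,8,9} 2  {5,6,7,8,9} 2
  6 to go: {3,5,6,7,8,9} 2  {4,5,6,7,8,9} 4
  7 to go: {3,4,5,6,7,8,9} 6
  8 to go: {2,3,4,5,6,7,8,9} 6
  if 0:m drops first: 6 orders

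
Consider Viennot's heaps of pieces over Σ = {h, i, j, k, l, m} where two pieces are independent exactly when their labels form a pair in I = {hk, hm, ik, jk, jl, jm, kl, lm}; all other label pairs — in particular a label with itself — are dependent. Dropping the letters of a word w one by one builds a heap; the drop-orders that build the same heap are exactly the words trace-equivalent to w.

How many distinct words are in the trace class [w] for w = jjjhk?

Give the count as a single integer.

piece 0:j — minimal
piece 1:j rests on {0:j}
piece 2:j rests on {1:j}
piece 3:h rests on {2:j}
piece 4:k — minimal
minimal pieces: {0:j, 4:k}
ways to finish when only these pieces remain (= sum over removing one remaining piece with nothing left below it):
  1 left: {3}→1  {4}→1
  2 left: {2,3}→1  {3,4}→2
  3 left: {1,2,3}→1  {2,3,4}→3
  placing 0:j first → 4 extensions
  placing 4:k first → 1 extensions
total linear extensions = 5

5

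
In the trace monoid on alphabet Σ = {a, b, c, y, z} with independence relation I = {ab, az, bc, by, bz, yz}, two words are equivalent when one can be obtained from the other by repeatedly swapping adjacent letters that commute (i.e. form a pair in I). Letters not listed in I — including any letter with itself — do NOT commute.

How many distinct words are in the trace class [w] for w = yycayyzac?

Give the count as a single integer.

5

piece 0:y — minimal
piece 1:y rests on {0:y}
piece 2:c rests on {1:y}
piece 3:a rests on {2:c}
piece 4:y rests on {3:a}
piece 5:y rests on {4:y}
piece 6:z rests on {2:c}
piece 7:a rests on {5:y}
piece 8:c rests on {6:z, 7:a}
minimal pieces: {0:y}
ways to finish when only these pieces remain (= sum over removing one remaining piece with nothing left below it):
  1 left: {8}→1
  2 left: {6,8}→1  {7,8}→1
  3 left: {5,7,8}→1  {6,7,8}→2
  4 left: {4,5,7,8}→1  {5,6,7,8}→3
  5 left: {3,4,5,7,8}→1  {4,5,6,7,8}→4
  6 left: {3,4,5,6,7,8}→5
  7 left: {2,3,4,5,6,7,8}→5
  placing 0:y first → 5 extensions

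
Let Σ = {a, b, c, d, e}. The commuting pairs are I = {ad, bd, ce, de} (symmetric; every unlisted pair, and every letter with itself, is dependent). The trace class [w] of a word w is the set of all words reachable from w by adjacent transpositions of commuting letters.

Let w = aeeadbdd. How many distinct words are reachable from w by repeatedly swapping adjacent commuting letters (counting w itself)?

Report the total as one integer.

56

drop 0:a onto floor
drop 1:e onto {0:a}
drop 2:e onto {1:e}
drop 3:a onto {2:e}
drop 4:d onto floor
drop 5:b onto {3:a}
drop 6:d onto {4:d}
drop 7:d onto {6:d}
ground layer = {0:a, 4:d}
drop-orders for the pieces not yet dropped (sum over which currently-grounded one goes next):
  1 to go: {5} 1  {7} 1
  2 to go: {3,5} 1  {5,7} 2  {6,7} 1
  3 to go: {2,3,5} 1  {3,5,7} 3  {4,6,7} 1  {5,6,7} 3
  4 to go: {1,2,3,5} 1  {2,3,5,7} 4  {3,5,6,7} 6  {4,5,6,7} 4
  5 to go: {0,1,2,3,5} 1  {1,2,3,5,7} 5  {2,3,5,6,7} 10  {3,4,5,6,7} 10
  6 to go: {0,1,2,3,5,7} 6  {1,2,3,5,6,7} 15  {2,3,4,5,6,7} 20
  if 0:a drops first: 35 orders
  if 4:d drops first: 21 orders
heap linearizations: 56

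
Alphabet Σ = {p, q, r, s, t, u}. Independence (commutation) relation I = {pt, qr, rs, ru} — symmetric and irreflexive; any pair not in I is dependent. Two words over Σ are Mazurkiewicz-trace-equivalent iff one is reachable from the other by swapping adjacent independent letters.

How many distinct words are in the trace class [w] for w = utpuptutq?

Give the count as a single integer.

4

drop 0:u onto floor
drop 1:t onto {0:u}
drop 2:p onto {0:u}
drop 3:u onto {1:t, 2:p}
drop 4:p onto {3:u}
drop 5:t onto {3:u}
drop 6:u onto {4:p, 5:t}
drop 7:t onto {6:u}
drop 8:q onto {7:t}
ground layer = {0:u}
drop-orders for the pieces not yet dropped (sum over which currently-grounded one goes next):
  1 to go: {8} 1
  2 to go: {7,8} 1
  3 to go: {6,7,8} 1
  4 to go: {4,6,7,8} 1  {5,6,7,8} 1
  5 to go: {4,5,6,7,8} 2
  6 to go: {3,4,5,6,7,8} 2
  7 to go: {1,3,4,5,6,7,8} 2  {2,3,4,5,6,7,8} 2
  if 0:u drops first: 4 orders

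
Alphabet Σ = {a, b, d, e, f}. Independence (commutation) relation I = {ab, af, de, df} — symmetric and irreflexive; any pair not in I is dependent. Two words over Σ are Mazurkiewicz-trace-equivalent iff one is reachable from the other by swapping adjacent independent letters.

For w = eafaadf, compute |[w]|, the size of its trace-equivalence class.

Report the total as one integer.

15

0(e) covers ∅
1(a) covers 0:e
2(f) covers 0:e
3(a) covers 1:a
4(a) covers 3:a
5(d) covers 4:a
6(f) covers 2:f
floor of heap: 0:e
completions by unplaced set U, small U first (add the entries for U minus each lowest piece of U):
  |U|=1: {5}:1  {6}:1
  |U|=2: {2,6}:1  {4,5}:1  {5,6}:2
  |U|=3: {2,5,6}:3  {3,4,5}:1  {4,5,6}:3
  |U|=4: {1,3,4,5}:1  {2,4,5,6}:6  {3,4,5,6}:4
  |U|=5: {1,3,4,5,6}:5  {2,3,4,5,6}:10
  start at 0(e): 15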